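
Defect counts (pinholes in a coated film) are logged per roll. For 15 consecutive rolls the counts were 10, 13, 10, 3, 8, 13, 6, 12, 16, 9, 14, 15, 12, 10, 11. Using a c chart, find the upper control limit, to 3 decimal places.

c̄ = (10 + 13 + 10 + 3 + 8 + 13 + 6 + 12 + 16 + 9 + 14 + 15 + 12 + 10 + 11) / 15 = 162 / 15 = 10.8000
UCL = c̄ + 3√c̄ = 10.8000 + 3 × √10.8000 = 10.8000 + 3 × 3.2863 = 20.6590

20.659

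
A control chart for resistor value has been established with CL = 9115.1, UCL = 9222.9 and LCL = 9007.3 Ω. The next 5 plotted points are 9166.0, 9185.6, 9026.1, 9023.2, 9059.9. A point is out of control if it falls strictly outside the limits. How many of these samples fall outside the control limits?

0

All 5 points lie within [9007.3, 9222.9].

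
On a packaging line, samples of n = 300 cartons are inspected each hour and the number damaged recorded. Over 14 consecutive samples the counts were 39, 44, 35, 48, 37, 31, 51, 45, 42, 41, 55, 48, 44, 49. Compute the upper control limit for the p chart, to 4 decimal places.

p̄ = Σdᵢ / (k·n) = 609 / (14 × 300) = 0.14500
UCL = p̄ + 3·√(p̄(1−p̄)/n) = 0.14500 + 3 × √(0.14500×0.85500/300) = 0.14500 + 3 × 0.02033 = 0.20599

0.2060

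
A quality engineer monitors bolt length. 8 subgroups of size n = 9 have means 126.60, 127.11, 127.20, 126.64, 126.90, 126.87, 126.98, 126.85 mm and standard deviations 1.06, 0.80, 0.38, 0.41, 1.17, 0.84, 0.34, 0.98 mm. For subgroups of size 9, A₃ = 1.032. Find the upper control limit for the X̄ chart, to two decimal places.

127.67

X̄̄ = (126.60 + 127.11 + 127.20 + 126.64 + 126.90 + 126.87 + 126.98 + 126.85) / 8 = 126.8937
s̄ = (1.06 + 0.80 + 0.38 + 0.41 + 1.17 + 0.84 + 0.34 + 0.98) / 8 = 0.7475
UCL = X̄̄ + A₃·s̄ = 126.8937 + 1.032 × 0.7475 = 127.6652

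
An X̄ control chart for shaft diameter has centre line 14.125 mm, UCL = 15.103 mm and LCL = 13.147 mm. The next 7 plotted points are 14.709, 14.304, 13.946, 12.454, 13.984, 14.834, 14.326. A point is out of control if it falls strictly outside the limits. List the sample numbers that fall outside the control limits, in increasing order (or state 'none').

4

Compare each point to [13.147, 15.103]: sample 4 = 12.454 < LCL.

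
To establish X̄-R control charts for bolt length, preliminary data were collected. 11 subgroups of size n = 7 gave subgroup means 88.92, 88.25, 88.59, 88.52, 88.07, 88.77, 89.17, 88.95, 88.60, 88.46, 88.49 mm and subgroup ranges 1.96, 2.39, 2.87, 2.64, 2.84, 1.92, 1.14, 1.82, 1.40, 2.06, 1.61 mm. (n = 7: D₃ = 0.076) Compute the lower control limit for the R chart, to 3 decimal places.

0.156

R̄ = (1.96 + 2.39 + 2.87 + 2.64 + 2.84 + 1.92 + 1.14 + 1.82 + 1.40 + 2.06 + 1.61) / 11 = 22.6500 / 11 = 2.0591
LCL_R = D₃·R̄ = 0.076 × 2.0591 = 0.1565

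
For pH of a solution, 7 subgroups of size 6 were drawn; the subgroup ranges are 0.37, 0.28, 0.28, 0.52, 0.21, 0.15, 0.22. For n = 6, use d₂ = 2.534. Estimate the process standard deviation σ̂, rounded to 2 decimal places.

0.11

R̄ = (0.37 + 0.28 + 0.28 + 0.52 + 0.21 + 0.15 + 0.22) / 7 = 0.2900
σ̂ = R̄ / d₂ = 0.2900 / 2.534 = 0.1144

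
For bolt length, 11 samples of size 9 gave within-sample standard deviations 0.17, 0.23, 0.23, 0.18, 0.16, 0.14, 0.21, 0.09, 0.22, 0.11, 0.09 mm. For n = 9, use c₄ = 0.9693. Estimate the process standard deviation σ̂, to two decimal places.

s̄ = (0.17 + 0.23 + 0.23 + 0.18 + 0.16 + 0.14 + 0.21 + 0.09 + 0.22 + 0.11 + 0.09) / 11 = 0.1664
σ̂ = s̄ / c₄ = 0.1664 / 0.9693 = 0.1716

0.17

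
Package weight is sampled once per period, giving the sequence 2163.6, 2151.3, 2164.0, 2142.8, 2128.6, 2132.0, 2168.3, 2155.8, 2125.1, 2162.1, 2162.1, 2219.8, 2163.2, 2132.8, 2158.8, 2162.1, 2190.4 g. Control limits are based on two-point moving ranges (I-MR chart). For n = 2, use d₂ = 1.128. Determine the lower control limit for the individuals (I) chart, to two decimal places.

X̄ = (2163.6 + 2151.3 + 2164.0 + 2142.8 + 2128.6 + 2132.0 + 2168.3 + 2155.8 + 2125.1 + 2162.1 + 2162.1 + 2219.8 + 2163.2 + 2132.8 + 2158.8 + 2162.1 + 2190.4) / 17 = 2157.8118
Moving ranges: 12.3, 12.7, 21.2, 14.2, 3.4, 36.3, 12.5, 30.7, 37.0, 0.0, 57.7, 56.6, 30.4, 26.0, 3.3, 28.3; M̄R̄ = 382.6000 / 16 = 23.9125
LCL = X̄ − 3·M̄R̄/d₂ = 2157.8118 − 3 × 23.9125 / 1.128 = 2094.2147

2094.21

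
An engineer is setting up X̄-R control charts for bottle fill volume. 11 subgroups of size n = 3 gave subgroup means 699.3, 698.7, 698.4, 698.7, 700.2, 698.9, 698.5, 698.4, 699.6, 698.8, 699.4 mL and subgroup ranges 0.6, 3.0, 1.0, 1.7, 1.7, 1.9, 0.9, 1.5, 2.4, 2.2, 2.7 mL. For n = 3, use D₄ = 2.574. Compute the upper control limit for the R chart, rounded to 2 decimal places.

R̄ = (0.6 + 3.0 + 1.0 + 1.7 + 1.7 + 1.9 + 0.9 + 1.5 + 2.4 + 2.2 + 2.7) / 11 = 19.6000 / 11 = 1.7818
UCL_R = D₄·R̄ = 2.574 × 1.7818 = 4.5864

4.59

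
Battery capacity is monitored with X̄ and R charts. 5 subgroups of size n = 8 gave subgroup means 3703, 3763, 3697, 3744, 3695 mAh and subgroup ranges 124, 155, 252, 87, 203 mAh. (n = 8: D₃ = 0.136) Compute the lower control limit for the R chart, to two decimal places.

22.33

R̄ = (124 + 155 + 252 + 87 + 203) / 5 = 821.0000 / 5 = 164.2000
LCL_R = D₃·R̄ = 0.136 × 164.2000 = 22.3312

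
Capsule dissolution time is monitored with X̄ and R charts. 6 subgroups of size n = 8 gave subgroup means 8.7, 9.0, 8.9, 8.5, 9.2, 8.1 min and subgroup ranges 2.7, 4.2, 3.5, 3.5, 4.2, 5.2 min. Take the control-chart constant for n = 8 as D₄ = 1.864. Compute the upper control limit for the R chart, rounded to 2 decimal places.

R̄ = (2.7 + 4.2 + 3.5 + 3.5 + 4.2 + 5.2) / 6 = 23.3000 / 6 = 3.8833
UCL_R = D₄·R̄ = 1.864 × 3.8833 = 7.2385

7.24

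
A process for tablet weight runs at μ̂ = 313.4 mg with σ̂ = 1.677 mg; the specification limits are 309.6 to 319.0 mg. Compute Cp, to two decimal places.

0.93

Cp = (USL − LSL) / (6σ̂) = (319.0 − 309.6) / (6 × 1.677) = 9.4000 / 10.0620 = 0.9342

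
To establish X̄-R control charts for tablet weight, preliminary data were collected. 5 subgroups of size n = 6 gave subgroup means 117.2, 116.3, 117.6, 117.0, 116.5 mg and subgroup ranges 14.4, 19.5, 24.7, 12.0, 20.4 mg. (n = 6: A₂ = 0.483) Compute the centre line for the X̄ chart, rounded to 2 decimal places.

116.92

X̄̄ = (117.2 + 116.3 + 117.6 + 117.0 + 116.5) / 5 = 584.6000 / 5 = 116.9200
CL = X̄̄ = 116.9200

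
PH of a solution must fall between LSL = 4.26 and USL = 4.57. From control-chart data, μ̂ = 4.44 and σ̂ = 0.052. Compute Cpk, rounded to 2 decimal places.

Cpu = (USL − μ̂) / (3σ̂) = (4.57 − 4.44) / (3 × 0.052) = 0.8333; Cpl = (μ̂ − LSL) / (3σ̂) = (4.44 − 4.26) / (3 × 0.052) = 1.1538; Cpk = min(Cpu, Cpl) = 0.8333

0.83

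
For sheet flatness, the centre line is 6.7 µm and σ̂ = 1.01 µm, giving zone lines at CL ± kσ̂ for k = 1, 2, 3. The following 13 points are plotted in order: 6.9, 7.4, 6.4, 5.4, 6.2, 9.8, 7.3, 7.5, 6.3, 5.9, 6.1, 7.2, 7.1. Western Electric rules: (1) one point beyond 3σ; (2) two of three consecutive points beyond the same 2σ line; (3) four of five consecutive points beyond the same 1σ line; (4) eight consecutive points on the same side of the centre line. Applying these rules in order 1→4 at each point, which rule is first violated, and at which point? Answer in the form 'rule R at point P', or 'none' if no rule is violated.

Zone of each point (C = within 1σ̂, B = 1σ̂–2σ̂, A = 2σ̂–3σ̂, * = beyond 3σ̂; sign = side of CL): 1:+C, 2:+C, 3:-C, 4:-B, 5:-C, 6:+*, 7:+C, 8:+C, 9:-C, 10:-C, 11:-C, 12:+C, 13:+C
Rule 1 (one point beyond the 3σ limits) is satisfied at point 6.

rule 1 at point 6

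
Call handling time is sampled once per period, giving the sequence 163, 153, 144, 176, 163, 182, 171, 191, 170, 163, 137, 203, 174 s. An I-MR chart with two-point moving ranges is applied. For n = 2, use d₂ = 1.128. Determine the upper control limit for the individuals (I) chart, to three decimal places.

X̄ = (163 + 153 + 144 + 176 + 163 + 182 + 171 + 191 + 170 + 163 + 137 + 203 + 174) / 13 = 168.4615
Moving ranges: 10, 9, 32, 13, 19, 11, 20, 21, 7, 26, 66, 29; M̄R̄ = 263.0000 / 12 = 21.9167
UCL = X̄ + 3·M̄R̄/d₂ = 168.4615 + 3 × 21.9167 / 1.128 = 226.7505

226.751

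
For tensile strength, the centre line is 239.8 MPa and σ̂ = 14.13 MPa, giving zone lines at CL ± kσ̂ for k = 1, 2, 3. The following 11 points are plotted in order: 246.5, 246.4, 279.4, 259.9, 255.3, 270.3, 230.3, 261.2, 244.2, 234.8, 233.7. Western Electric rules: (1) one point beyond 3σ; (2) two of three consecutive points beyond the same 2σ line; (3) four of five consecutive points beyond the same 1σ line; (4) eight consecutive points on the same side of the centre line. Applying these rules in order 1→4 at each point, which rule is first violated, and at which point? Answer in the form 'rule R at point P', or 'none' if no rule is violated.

rule 3 at point 6

Zone of each point (C = within 1σ̂, B = 1σ̂–2σ̂, A = 2σ̂–3σ̂, * = beyond 3σ̂; sign = side of CL): 1:+C, 2:+C, 3:+A, 4:+B, 5:+B, 6:+A, 7:-C, 8:+B, 9:+C, 10:-C, 11:-C
Rule 3 (four of five consecutive points beyond the same 1σ limit) is satisfied at point 6.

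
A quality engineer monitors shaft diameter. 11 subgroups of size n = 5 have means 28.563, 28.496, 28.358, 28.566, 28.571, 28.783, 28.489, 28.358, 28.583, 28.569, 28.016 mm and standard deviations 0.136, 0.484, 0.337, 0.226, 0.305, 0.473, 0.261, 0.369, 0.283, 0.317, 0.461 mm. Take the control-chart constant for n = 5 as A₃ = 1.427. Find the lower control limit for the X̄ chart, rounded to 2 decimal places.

28.01

X̄̄ = (28.563 + 28.496 + 28.358 + 28.566 + 28.571 + 28.783 + 28.489 + 28.358 + 28.583 + 28.569 + 28.016) / 11 = 28.4865
s̄ = (0.136 + 0.484 + 0.337 + 0.226 + 0.305 + 0.473 + 0.261 + 0.369 + 0.283 + 0.317 + 0.461) / 11 = 0.3320
LCL = X̄̄ − A₃·s̄ = 28.4865 − 1.427 × 0.3320 = 28.0128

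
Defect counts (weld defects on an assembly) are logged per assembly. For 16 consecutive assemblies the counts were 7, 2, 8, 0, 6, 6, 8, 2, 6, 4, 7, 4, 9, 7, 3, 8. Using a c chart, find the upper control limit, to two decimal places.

12.43

c̄ = (7 + 2 + 8 + 0 + 6 + 6 + 8 + 2 + 6 + 4 + 7 + 4 + 9 + 7 + 3 + 8) / 16 = 87 / 16 = 5.4375
UCL = c̄ + 3√c̄ = 5.4375 + 3 × √5.4375 = 5.4375 + 3 × 2.3318 = 12.4330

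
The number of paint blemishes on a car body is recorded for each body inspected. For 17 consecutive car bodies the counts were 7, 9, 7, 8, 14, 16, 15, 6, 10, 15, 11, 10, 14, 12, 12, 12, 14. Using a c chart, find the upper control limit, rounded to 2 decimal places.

21.38

c̄ = (7 + 9 + 7 + 8 + 14 + 16 + 15 + 6 + 10 + 15 + 11 + 10 + 14 + 12 + 12 + 12 + 14) / 17 = 192 / 17 = 11.2941
UCL = c̄ + 3√c̄ = 11.2941 + 3 × √11.2941 = 11.2941 + 3 × 3.3607 = 21.3761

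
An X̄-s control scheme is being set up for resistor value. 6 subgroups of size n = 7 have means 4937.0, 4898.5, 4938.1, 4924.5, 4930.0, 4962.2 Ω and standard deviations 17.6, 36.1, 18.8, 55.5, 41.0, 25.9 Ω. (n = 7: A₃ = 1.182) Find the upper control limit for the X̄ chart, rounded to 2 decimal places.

4970.11

X̄̄ = (4937.0 + 4898.5 + 4938.1 + 4924.5 + 4930.0 + 4962.2) / 6 = 4931.7167
s̄ = (17.6 + 36.1 + 18.8 + 55.5 + 41.0 + 25.9) / 6 = 32.4833
UCL = X̄̄ + A₃·s̄ = 4931.7167 + 1.182 × 32.4833 = 4970.1120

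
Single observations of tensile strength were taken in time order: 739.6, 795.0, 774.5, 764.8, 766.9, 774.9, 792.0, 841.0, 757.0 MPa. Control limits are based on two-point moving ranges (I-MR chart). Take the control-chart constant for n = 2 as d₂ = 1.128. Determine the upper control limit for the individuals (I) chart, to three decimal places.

860.127

X̄ = (739.6 + 795.0 + 774.5 + 764.8 + 766.9 + 774.9 + 792.0 + 841.0 + 757.0) / 9 = 778.4111
Moving ranges: 55.4, 20.5, 9.7, 2.1, 8.0, 17.1, 49.0, 84.0; M̄R̄ = 245.8000 / 8 = 30.7250
UCL = X̄ + 3·M̄R̄/d₂ = 778.4111 + 3 × 30.7250 / 1.128 = 860.1265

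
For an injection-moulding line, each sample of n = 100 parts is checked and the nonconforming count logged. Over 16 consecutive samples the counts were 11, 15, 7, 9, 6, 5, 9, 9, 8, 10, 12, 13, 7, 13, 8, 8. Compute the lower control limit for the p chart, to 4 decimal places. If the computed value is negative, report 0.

p̄ = Σdᵢ / (k·n) = 150 / (16 × 100) = 0.09375
LCL = p̄ − 3·√(p̄(1−p̄)/n) = 0.09375 − 3 × 0.02915 = 0.00631

0.0063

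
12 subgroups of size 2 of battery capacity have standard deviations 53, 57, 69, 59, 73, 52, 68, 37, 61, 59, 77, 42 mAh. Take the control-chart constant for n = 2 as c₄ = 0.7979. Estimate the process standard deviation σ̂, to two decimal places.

73.84

s̄ = (53 + 57 + 69 + 59 + 73 + 52 + 68 + 37 + 61 + 59 + 77 + 42) / 12 = 58.9167
σ̂ = s̄ / c₄ = 58.9167 / 0.7979 = 73.8397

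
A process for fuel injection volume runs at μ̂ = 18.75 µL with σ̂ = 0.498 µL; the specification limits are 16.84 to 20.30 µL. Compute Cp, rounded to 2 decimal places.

Cp = (USL − LSL) / (6σ̂) = (20.30 − 16.84) / (6 × 0.498) = 3.4600 / 2.9880 = 1.1580

1.16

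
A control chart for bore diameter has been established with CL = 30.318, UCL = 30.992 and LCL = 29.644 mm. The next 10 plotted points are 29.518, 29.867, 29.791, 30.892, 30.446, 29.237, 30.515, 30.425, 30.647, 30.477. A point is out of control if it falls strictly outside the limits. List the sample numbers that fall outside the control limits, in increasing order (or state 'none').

Compare each point to [29.644, 30.992]: sample 1 = 29.518 < LCL; sample 6 = 29.237 < LCL.

1, 6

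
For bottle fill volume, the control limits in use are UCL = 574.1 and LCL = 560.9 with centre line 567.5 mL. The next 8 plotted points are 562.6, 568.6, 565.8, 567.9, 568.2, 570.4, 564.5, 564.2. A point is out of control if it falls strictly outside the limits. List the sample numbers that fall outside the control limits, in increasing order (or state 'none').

none

All 8 points lie within [560.9, 574.1].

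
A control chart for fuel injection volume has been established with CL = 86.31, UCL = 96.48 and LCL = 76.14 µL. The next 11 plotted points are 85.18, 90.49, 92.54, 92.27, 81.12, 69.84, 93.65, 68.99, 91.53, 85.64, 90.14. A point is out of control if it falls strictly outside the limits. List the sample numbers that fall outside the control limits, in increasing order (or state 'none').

6, 8

Compare each point to [76.14, 96.48]: sample 6 = 69.84 < LCL; sample 8 = 68.99 < LCL.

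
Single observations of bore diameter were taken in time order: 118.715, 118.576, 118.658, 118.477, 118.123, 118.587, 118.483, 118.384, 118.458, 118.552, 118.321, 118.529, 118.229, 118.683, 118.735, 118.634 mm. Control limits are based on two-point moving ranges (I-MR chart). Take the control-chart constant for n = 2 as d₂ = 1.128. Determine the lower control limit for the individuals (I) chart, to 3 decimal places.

117.988

X̄ = (118.715 + 118.576 + 118.658 + 118.477 + 118.123 + 118.587 + 118.483 + 118.384 + 118.458 + 118.552 + 118.321 + 118.529 + 118.229 + 118.683 + 118.735 + 118.634) / 16 = 118.5090
Moving ranges: 0.139, 0.082, 0.181, 0.354, 0.464, 0.104, 0.099, 0.074, 0.094, 0.231, 0.208, 0.300, 0.454, 0.052, 0.101; M̄R̄ = 2.9370 / 15 = 0.1958
LCL = X̄ − 3·M̄R̄/d₂ = 118.5090 − 3 × 0.1958 / 1.128 = 117.9883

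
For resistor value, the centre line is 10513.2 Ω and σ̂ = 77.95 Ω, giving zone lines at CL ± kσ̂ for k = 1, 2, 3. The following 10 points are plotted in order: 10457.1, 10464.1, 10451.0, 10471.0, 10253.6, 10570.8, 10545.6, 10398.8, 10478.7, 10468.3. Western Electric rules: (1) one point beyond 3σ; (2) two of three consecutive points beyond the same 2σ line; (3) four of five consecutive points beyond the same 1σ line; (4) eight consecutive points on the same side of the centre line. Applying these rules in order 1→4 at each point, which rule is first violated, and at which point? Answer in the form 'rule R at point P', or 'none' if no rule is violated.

Zone of each point (C = within 1σ̂, B = 1σ̂–2σ̂, A = 2σ̂–3σ̂, * = beyond 3σ̂; sign = side of CL): 1:-C, 2:-C, 3:-C, 4:-C, 5:-*, 6:+C, 7:+C, 8:-B, 9:-C, 10:-C
Rule 1 (one point beyond the 3σ limits) is satisfied at point 5.

rule 1 at point 5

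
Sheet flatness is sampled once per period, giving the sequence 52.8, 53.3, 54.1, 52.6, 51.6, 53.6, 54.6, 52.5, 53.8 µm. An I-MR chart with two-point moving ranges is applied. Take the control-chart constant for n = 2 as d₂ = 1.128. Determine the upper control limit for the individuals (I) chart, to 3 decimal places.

56.602

X̄ = (52.8 + 53.3 + 54.1 + 52.6 + 51.6 + 53.6 + 54.6 + 52.5 + 53.8) / 9 = 53.2111
Moving ranges: 0.5, 0.8, 1.5, 1.0, 2.0, 1.0, 2.1, 1.3; M̄R̄ = 10.2000 / 8 = 1.2750
UCL = X̄ + 3·M̄R̄/d₂ = 53.2111 + 3 × 1.2750 / 1.128 = 56.6021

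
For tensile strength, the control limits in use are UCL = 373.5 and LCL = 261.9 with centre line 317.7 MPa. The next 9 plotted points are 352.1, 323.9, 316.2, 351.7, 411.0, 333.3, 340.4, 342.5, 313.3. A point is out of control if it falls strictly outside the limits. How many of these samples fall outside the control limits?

Compare each point to [261.9, 373.5]: sample 5 = 411.0 > UCL.

1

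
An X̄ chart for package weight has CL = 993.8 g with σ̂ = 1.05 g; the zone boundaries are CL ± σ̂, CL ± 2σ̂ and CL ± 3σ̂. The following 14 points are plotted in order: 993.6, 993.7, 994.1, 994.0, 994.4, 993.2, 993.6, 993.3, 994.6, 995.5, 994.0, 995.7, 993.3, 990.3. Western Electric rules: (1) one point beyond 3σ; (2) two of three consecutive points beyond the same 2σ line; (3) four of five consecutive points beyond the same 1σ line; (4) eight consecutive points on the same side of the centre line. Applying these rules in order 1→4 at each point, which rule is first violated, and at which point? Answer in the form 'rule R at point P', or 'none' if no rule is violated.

rule 1 at point 14

Zone of each point (C = within 1σ̂, B = 1σ̂–2σ̂, A = 2σ̂–3σ̂, * = beyond 3σ̂; sign = side of CL): 1:-C, 2:-C, 3:+C, 4:+C, 5:+C, 6:-C, 7:-C, 8:-C, 9:+C, 10:+B, 11:+C, 12:+B, 13:-C, 14:-*
Rule 1 (one point beyond the 3σ limits) is satisfied at point 14.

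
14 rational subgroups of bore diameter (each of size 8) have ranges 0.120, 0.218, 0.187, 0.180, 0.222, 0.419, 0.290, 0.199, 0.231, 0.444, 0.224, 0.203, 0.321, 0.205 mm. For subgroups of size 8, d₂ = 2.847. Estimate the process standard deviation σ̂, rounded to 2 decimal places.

R̄ = (0.120 + 0.218 + 0.187 + 0.180 + 0.222 + 0.419 + 0.290 + 0.199 + 0.231 + 0.444 + 0.224 + 0.203 + 0.321 + 0.205) / 14 = 0.2474
σ̂ = R̄ / d₂ = 0.2474 / 2.847 = 0.0869

0.09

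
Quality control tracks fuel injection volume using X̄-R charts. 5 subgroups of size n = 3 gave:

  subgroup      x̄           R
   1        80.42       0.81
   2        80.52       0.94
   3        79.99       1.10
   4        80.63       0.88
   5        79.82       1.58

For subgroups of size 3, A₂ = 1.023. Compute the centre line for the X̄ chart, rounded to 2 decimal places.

X̄̄ = (80.42 + 80.52 + 79.99 + 80.63 + 79.82) / 5 = 401.3800 / 5 = 80.2760
CL = X̄̄ = 80.2760

80.28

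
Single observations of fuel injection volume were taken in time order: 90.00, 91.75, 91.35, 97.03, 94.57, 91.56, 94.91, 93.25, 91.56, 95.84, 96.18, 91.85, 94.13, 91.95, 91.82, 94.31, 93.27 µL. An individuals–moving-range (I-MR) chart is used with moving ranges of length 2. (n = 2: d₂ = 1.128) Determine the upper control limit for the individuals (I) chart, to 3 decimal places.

X̄ = (90.00 + 91.75 + 91.35 + 97.03 + 94.57 + 91.56 + 94.91 + 93.25 + 91.56 + 95.84 + 96.18 + 91.85 + 94.13 + 91.95 + 91.82 + 94.31 + 93.27) / 17 = 93.2547
Moving ranges: 1.75, 0.40, 5.68, 2.46, 3.01, 3.35, 1.66, 1.69, 4.28, 0.34, 4.33, 2.28, 2.18, 0.13, 2.49, 1.04; M̄R̄ = 37.0700 / 16 = 2.3169
UCL = X̄ + 3·M̄R̄/d₂ = 93.2547 + 3 × 2.3169 / 1.128 = 99.4166

99.417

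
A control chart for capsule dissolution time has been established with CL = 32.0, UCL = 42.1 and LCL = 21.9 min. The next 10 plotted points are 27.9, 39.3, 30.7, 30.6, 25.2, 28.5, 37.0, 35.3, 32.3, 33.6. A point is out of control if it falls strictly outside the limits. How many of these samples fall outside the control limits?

All 10 points lie within [21.9, 42.1].

0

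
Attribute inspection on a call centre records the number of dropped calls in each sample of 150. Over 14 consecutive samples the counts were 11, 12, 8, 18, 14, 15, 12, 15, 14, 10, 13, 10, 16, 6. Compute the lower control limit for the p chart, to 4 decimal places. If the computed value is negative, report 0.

0.0153

p̄ = Σdᵢ / (k·n) = 174 / (14 × 150) = 0.08286
LCL = p̄ − 3·√(p̄(1−p̄)/n) = 0.08286 − 3 × 0.02251 = 0.01533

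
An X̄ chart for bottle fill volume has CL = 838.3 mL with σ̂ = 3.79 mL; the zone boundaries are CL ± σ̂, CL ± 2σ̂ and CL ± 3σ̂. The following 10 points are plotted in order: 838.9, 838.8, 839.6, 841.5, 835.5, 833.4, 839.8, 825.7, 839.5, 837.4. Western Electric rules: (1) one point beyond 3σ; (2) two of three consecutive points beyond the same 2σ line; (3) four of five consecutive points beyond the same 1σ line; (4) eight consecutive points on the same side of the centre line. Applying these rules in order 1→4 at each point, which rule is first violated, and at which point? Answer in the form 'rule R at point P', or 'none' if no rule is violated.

rule 1 at point 8

Zone of each point (C = within 1σ̂, B = 1σ̂–2σ̂, A = 2σ̂–3σ̂, * = beyond 3σ̂; sign = side of CL): 1:+C, 2:+C, 3:+C, 4:+C, 5:-C, 6:-B, 7:+C, 8:-*, 9:+C, 10:-C
Rule 1 (one point beyond the 3σ limits) is satisfied at point 8.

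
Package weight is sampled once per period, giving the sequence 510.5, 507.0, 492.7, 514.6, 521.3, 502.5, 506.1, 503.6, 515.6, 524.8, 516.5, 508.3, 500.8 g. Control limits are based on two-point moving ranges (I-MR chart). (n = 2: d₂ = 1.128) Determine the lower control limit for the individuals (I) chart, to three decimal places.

483.742

X̄ = (510.5 + 507.0 + 492.7 + 514.6 + 521.3 + 502.5 + 506.1 + 503.6 + 515.6 + 524.8 + 516.5 + 508.3 + 500.8) / 13 = 509.5615
Moving ranges: 3.5, 14.3, 21.9, 6.7, 18.8, 3.6, 2.5, 12.0, 9.2, 8.3, 8.2, 7.5; M̄R̄ = 116.5000 / 12 = 9.7083
LCL = X̄ − 3·M̄R̄/d₂ = 509.5615 − 3 × 9.7083 / 1.128 = 483.7415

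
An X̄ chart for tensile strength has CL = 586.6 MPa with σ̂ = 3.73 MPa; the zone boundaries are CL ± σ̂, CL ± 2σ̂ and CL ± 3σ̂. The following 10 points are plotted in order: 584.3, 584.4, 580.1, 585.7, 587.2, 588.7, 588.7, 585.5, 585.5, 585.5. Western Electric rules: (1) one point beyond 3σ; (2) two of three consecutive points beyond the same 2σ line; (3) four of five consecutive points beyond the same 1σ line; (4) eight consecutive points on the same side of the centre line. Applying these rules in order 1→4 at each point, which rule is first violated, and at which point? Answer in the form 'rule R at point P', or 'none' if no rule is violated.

Zone of each point (C = within 1σ̂, B = 1σ̂–2σ̂, A = 2σ̂–3σ̂, * = beyond 3σ̂; sign = side of CL): 1:-C, 2:-C, 3:-B, 4:-C, 5:+C, 6:+C, 7:+C, 8:-C, 9:-C, 10:-C
No rule fires across all 10 points.

none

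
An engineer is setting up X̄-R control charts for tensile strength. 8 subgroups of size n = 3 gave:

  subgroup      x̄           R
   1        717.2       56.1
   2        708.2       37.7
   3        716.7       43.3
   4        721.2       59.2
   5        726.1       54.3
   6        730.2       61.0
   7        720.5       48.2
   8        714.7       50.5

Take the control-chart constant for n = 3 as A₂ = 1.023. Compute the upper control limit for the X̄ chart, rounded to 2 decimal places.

X̄̄ = (717.2 + 708.2 + 716.7 + 721.2 + 726.1 + 730.2 + 720.5 + 714.7) / 8 = 5754.8000 / 8 = 719.3500
R̄ = (56.1 + 37.7 + 43.3 + 59.2 + 54.3 + 61.0 + 48.2 + 50.5) / 8 = 410.3000 / 8 = 51.2875
UCL = X̄̄ + A₂·R̄ = 719.3500 + 1.023 × 51.2875 = 771.8171

771.82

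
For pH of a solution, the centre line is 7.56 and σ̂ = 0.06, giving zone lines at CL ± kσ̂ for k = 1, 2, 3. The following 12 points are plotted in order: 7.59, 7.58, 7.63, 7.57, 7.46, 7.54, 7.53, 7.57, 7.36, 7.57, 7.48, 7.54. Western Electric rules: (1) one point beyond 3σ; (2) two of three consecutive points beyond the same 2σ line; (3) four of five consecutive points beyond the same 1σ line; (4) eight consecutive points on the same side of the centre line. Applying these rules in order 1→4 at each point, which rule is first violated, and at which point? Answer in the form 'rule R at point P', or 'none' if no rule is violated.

rule 1 at point 9

Zone of each point (C = within 1σ̂, B = 1σ̂–2σ̂, A = 2σ̂–3σ̂, * = beyond 3σ̂; sign = side of CL): 1:+C, 2:+C, 3:+B, 4:+C, 5:-B, 6:-C, 7:-C, 8:+C, 9:-*, 10:+C, 11:-B, 12:-C
Rule 1 (one point beyond the 3σ limits) is satisfied at point 9.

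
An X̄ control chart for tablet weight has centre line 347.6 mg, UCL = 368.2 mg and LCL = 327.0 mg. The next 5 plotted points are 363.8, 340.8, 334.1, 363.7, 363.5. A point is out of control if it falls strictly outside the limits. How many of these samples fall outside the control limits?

All 5 points lie within [327.0, 368.2].

0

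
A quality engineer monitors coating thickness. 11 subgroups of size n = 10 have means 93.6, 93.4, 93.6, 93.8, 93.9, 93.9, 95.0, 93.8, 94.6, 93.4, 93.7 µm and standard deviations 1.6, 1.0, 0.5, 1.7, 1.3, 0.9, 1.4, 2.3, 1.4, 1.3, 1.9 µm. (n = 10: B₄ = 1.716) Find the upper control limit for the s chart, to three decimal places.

s̄ = (1.6 + 1.0 + 0.5 + 1.7 + 1.3 + 0.9 + 1.4 + 2.3 + 1.4 + 1.3 + 1.9) / 11 = 1.3909
UCL_s = B₄·s̄ = 1.716 × 1.3909 = 2.3868

2.387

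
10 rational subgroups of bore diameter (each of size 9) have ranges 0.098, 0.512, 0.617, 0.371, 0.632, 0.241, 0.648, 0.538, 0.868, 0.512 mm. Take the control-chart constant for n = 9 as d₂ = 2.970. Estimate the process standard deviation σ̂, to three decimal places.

0.170

R̄ = (0.098 + 0.512 + 0.617 + 0.371 + 0.632 + 0.241 + 0.648 + 0.538 + 0.868 + 0.512) / 10 = 0.5037
σ̂ = R̄ / d₂ = 0.5037 / 2.970 = 0.1696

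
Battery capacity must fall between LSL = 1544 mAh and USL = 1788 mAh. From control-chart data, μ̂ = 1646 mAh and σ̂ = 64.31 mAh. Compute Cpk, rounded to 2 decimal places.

Cpu = (USL − μ̂) / (3σ̂) = (1788 − 1646) / (3 × 64.31) = 0.7360; Cpl = (μ̂ − LSL) / (3σ̂) = (1646 − 1544) / (3 × 64.31) = 0.5287; Cpk = min(Cpu, Cpl) = 0.5287

0.53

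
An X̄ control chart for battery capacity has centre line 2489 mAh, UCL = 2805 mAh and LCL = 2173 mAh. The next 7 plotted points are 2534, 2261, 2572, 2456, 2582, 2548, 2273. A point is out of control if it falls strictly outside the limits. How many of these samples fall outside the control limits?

0

All 7 points lie within [2173, 2805].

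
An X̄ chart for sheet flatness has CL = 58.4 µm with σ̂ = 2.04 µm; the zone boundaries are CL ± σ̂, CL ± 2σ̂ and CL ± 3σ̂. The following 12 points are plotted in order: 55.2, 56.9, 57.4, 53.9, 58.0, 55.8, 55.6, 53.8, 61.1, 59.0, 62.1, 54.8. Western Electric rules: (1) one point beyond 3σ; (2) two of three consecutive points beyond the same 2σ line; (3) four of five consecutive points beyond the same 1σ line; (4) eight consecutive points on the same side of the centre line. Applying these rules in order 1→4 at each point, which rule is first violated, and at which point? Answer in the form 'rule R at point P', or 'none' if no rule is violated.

Zone of each point (C = within 1σ̂, B = 1σ̂–2σ̂, A = 2σ̂–3σ̂, * = beyond 3σ̂; sign = side of CL): 1:-B, 2:-C, 3:-C, 4:-A, 5:-C, 6:-B, 7:-B, 8:-A, 9:+B, 10:+C, 11:+B, 12:-B
Rule 3 (four of five consecutive points beyond the same 1σ limit) is satisfied at point 8.

rule 3 at point 8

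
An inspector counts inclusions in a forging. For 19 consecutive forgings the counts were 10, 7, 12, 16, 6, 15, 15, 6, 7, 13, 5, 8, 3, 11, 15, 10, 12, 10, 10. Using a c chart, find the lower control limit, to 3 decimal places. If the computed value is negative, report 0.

c̄ = (10 + 7 + 12 + 16 + 6 + 15 + 15 + 6 + 7 + 13 + 5 + 8 + 3 + 11 + 15 + 10 + 12 + 10 + 10) / 19 = 191 / 19 = 10.0526
LCL = c̄ − 3√c̄ = 10.0526 − 3 × 3.1706 = 0.5409

0.541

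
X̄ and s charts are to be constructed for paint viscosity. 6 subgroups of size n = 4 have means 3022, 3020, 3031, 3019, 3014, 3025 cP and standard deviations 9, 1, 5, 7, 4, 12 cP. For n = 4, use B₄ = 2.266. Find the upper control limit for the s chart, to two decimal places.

s̄ = (9 + 1 + 5 + 7 + 4 + 12) / 6 = 6.3333
UCL_s = B₄·s̄ = 2.266 × 6.3333 = 14.3513

14.35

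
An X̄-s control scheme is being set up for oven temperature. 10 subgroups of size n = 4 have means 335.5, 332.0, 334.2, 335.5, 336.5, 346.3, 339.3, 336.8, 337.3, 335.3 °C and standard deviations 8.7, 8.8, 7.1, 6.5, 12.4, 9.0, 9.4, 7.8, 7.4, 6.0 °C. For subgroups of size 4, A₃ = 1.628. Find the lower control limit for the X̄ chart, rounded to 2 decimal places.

323.34

X̄̄ = (335.5 + 332.0 + 334.2 + 335.5 + 336.5 + 346.3 + 339.3 + 336.8 + 337.3 + 335.3) / 10 = 336.8700
s̄ = (8.7 + 8.8 + 7.1 + 6.5 + 12.4 + 9.0 + 9.4 + 7.8 + 7.4 + 6.0) / 10 = 8.3100
LCL = X̄̄ − A₃·s̄ = 336.8700 − 1.628 × 8.3100 = 323.3413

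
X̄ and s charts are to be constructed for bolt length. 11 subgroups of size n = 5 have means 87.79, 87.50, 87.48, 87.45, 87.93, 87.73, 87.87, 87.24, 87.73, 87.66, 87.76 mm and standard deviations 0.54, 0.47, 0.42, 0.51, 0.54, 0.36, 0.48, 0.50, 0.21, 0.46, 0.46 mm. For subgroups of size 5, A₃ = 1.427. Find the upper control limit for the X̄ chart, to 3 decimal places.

X̄̄ = (87.79 + 87.50 + 87.48 + 87.45 + 87.93 + 87.73 + 87.87 + 87.24 + 87.73 + 87.66 + 87.76) / 11 = 87.6491
s̄ = (0.54 + 0.47 + 0.42 + 0.51 + 0.54 + 0.36 + 0.48 + 0.50 + 0.21 + 0.46 + 0.46) / 11 = 0.4500
UCL = X̄̄ + A₃·s̄ = 87.6491 + 1.427 × 0.4500 = 88.2912

88.291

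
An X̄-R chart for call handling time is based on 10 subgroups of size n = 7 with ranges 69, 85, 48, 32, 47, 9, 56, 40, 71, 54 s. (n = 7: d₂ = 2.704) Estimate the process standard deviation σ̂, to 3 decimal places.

18.898

R̄ = (69 + 85 + 48 + 32 + 47 + 9 + 56 + 40 + 71 + 54) / 10 = 51.1000
σ̂ = R̄ / d₂ = 51.1000 / 2.704 = 18.8979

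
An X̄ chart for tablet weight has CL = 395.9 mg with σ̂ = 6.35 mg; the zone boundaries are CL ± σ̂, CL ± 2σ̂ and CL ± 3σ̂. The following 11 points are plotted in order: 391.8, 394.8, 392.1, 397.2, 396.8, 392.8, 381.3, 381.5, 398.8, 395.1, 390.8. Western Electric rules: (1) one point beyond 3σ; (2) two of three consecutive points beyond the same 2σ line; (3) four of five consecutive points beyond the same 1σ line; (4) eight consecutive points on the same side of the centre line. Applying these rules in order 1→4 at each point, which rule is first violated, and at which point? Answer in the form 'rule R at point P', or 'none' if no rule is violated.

rule 2 at point 8

Zone of each point (C = within 1σ̂, B = 1σ̂–2σ̂, A = 2σ̂–3σ̂, * = beyond 3σ̂; sign = side of CL): 1:-C, 2:-C, 3:-C, 4:+C, 5:+C, 6:-C, 7:-A, 8:-A, 9:+C, 10:-C, 11:-C
Rule 2 (two of three consecutive points beyond the same 2σ limit) is satisfied at point 8.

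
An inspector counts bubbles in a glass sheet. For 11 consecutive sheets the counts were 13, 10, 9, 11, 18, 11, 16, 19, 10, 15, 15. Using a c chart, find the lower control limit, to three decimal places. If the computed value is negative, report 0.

c̄ = (13 + 10 + 9 + 11 + 18 + 11 + 16 + 19 + 10 + 15 + 15) / 11 = 147 / 11 = 13.3636
LCL = c̄ − 3√c̄ = 13.3636 − 3 × 3.6556 = 2.3967

2.397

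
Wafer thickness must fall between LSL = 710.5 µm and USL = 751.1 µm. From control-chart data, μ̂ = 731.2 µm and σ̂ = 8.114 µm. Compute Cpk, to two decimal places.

Cpu = (USL − μ̂) / (3σ̂) = (751.1 − 731.2) / (3 × 8.114) = 0.8175; Cpl = (μ̂ − LSL) / (3σ̂) = (731.2 − 710.5) / (3 × 8.114) = 0.8504; Cpk = min(Cpu, Cpl) = 0.8175

0.82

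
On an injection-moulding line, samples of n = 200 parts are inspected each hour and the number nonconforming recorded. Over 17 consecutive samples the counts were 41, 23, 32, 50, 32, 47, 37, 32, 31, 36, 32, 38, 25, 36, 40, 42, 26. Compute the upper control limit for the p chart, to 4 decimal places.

0.2573

p̄ = Σdᵢ / (k·n) = 600 / (17 × 200) = 0.17647
UCL = p̄ + 3·√(p̄(1−p̄)/n) = 0.17647 + 3 × √(0.17647×0.82353/200) = 0.17647 + 3 × 0.02696 = 0.25734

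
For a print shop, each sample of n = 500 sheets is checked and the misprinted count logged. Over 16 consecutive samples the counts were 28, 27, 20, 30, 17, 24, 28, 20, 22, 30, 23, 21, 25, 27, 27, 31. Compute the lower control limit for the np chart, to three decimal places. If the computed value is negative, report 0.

10.380

p̄ = Σdᵢ / (k·n) = 400 / (16 × 500) = 0.05000
LCL = np̄ − 3·√(np̄(1−p̄)) = 25.0000 − 3 × 4.8734 = 10.3798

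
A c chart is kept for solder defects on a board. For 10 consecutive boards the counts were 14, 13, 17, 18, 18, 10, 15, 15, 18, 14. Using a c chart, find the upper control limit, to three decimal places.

26.896

c̄ = (14 + 13 + 17 + 18 + 18 + 10 + 15 + 15 + 18 + 14) / 10 = 152 / 10 = 15.2000
UCL = c̄ + 3√c̄ = 15.2000 + 3 × √15.2000 = 15.2000 + 3 × 3.8987 = 26.8962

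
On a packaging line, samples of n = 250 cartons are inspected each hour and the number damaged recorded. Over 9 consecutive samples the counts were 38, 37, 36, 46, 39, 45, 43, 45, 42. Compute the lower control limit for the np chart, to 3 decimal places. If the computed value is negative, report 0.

p̄ = Σdᵢ / (k·n) = 371 / (9 × 250) = 0.16489
LCL = np̄ − 3·√(np̄(1−p̄)) = 41.2222 − 3 × 5.8673 = 23.6203

23.620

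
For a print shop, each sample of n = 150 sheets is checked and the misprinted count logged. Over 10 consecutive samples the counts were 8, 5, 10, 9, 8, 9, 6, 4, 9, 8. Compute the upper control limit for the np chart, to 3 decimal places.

15.658

p̄ = Σdᵢ / (k·n) = 76 / (10 × 150) = 0.05067
UCL = np̄ + 3·√(np̄(1−p̄)) = 7.6000 + 3 × √(7.6000×0.94933) = 7.6000 + 3 × 2.6861 = 15.6582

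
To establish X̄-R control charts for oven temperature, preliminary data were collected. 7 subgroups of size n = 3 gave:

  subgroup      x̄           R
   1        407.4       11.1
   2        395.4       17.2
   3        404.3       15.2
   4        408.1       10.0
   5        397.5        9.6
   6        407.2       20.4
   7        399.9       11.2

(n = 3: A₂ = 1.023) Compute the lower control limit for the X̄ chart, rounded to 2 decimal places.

388.99

X̄̄ = (407.4 + 395.4 + 404.3 + 408.1 + 397.5 + 407.2 + 399.9) / 7 = 2819.8000 / 7 = 402.8286
R̄ = (11.1 + 17.2 + 15.2 + 10.0 + 9.6 + 20.4 + 11.2) / 7 = 94.7000 / 7 = 13.5286
LCL = X̄̄ − A₂·R̄ = 402.8286 − 1.023 × 13.5286 = 388.9888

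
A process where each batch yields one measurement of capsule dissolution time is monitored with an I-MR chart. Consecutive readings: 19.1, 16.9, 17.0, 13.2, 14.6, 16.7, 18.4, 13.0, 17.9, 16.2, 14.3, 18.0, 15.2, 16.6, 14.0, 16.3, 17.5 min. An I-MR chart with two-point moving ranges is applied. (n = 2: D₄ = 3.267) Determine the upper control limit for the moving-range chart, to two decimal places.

Moving ranges: 2.2, 0.1, 3.8, 1.4, 2.1, 1.7, 5.4, 4.9, 1.7, 1.9, 3.7, 2.8, 1.4, 2.6, 2.3, 1.2; M̄R̄ = 39.2000 / 16 = 2.4500
UCL_MR = D₄·M̄R̄ = 3.267 × 2.4500 = 8.0042

8.00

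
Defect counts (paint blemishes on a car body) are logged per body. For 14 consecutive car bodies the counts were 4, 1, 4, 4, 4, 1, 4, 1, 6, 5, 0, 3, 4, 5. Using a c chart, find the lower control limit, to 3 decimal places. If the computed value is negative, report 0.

c̄ = (4 + 1 + 4 + 4 + 4 + 1 + 4 + 1 + 6 + 5 + 0 + 3 + 4 + 5) / 14 = 46 / 14 = 3.2857
LCL = c̄ − 3√c̄ = 3.2857 − 3 × 1.8127 = -2.1522 → 0 (cannot be negative)

0.000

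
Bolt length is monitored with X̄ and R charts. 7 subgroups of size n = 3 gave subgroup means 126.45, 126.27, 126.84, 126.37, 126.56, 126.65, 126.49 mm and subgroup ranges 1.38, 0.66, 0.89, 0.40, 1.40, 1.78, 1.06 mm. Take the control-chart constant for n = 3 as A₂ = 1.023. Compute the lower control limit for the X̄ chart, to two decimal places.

125.41

X̄̄ = (126.45 + 126.27 + 126.84 + 126.37 + 126.56 + 126.65 + 126.49) / 7 = 885.6300 / 7 = 126.5186
R̄ = (1.38 + 0.66 + 0.89 + 0.40 + 1.40 + 1.78 + 1.06) / 7 = 7.5700 / 7 = 1.0814
LCL = X̄̄ − A₂·R̄ = 126.5186 − 1.023 × 1.0814 = 125.4123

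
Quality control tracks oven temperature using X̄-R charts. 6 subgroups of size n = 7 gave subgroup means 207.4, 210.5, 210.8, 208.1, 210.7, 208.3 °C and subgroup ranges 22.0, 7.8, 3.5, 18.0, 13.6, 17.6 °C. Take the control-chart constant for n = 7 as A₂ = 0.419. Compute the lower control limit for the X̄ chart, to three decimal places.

X̄̄ = (207.4 + 210.5 + 210.8 + 208.1 + 210.7 + 208.3) / 6 = 1255.8000 / 6 = 209.3000
R̄ = (22.0 + 7.8 + 3.5 + 18.0 + 13.6 + 17.6) / 6 = 82.5000 / 6 = 13.7500
LCL = X̄̄ − A₂·R̄ = 209.3000 − 0.419 × 13.7500 = 203.5387

203.539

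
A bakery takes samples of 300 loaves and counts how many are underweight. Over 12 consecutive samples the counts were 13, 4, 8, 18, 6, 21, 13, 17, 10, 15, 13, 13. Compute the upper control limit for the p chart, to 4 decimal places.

0.0767

p̄ = Σdᵢ / (k·n) = 151 / (12 × 300) = 0.04194
UCL = p̄ + 3·√(p̄(1−p̄)/n) = 0.04194 + 3 × √(0.04194×0.95806/300) = 0.04194 + 3 × 0.01157 = 0.07667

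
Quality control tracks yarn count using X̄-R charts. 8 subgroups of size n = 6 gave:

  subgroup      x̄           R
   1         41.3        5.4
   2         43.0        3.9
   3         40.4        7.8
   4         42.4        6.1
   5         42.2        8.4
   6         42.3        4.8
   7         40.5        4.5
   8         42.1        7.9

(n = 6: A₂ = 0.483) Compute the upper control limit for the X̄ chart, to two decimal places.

44.72

X̄̄ = (41.3 + 43.0 + 40.4 + 42.4 + 42.2 + 42.3 + 40.5 + 42.1) / 8 = 334.2000 / 8 = 41.7750
R̄ = (5.4 + 3.9 + 7.8 + 6.1 + 8.4 + 4.8 + 4.5 + 7.9) / 8 = 48.8000 / 8 = 6.1000
UCL = X̄̄ + A₂·R̄ = 41.7750 + 0.483 × 6.1000 = 44.7213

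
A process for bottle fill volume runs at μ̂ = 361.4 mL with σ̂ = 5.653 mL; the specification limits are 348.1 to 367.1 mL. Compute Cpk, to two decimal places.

Cpu = (USL − μ̂) / (3σ̂) = (367.1 − 361.4) / (3 × 5.653) = 0.3361; Cpl = (μ̂ − LSL) / (3σ̂) = (361.4 − 348.1) / (3 × 5.653) = 0.7842; Cpk = min(Cpu, Cpl) = 0.3361

0.34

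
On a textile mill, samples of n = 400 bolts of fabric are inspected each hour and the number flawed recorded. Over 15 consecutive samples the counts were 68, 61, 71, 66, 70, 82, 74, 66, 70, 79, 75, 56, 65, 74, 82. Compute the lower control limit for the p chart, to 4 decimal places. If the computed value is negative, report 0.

0.1193

p̄ = Σdᵢ / (k·n) = 1059 / (15 × 400) = 0.17650
LCL = p̄ − 3·√(p̄(1−p̄)/n) = 0.17650 − 3 × 0.01906 = 0.11931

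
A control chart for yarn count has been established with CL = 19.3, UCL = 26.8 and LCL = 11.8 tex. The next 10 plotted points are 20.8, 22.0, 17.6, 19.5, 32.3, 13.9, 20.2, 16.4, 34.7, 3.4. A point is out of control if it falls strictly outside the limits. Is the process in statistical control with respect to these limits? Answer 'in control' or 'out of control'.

out of control

Compare each point to [11.8, 26.8]: sample 5 = 32.3 > UCL; sample 9 = 34.7 > UCL; sample 10 = 3.4 < LCL.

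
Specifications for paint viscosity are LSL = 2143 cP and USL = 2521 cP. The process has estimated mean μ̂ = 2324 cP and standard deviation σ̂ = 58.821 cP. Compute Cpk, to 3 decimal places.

1.026

Cpu = (USL − μ̂) / (3σ̂) = (2521 − 2324) / (3 × 58.821) = 1.1164; Cpl = (μ̂ − LSL) / (3σ̂) = (2324 − 2143) / (3 × 58.821) = 1.0257; Cpk = min(Cpu, Cpl) = 1.0257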